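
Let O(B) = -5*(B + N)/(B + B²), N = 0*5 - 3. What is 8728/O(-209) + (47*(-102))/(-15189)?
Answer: 480255865422/1341695 ≈ 3.5795e+5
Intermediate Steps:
N = -3 (N = 0 - 3 = -3)
O(B) = -5*(-3 + B)/(B + B²) (O(B) = -5*(B - 3)/(B + B²) = -5*(-3 + B)/(B + B²))
8728/O(-209) + (47*(-102))/(-15189) = 8728/((5*(3 - 1*(-209))/(-209*(1 - 209)))) + (47*(-102))/(-15189) = 8728/((5*(-1/209)*(3 + 209)/(-208))) - 4794*(-1/15189) = 8728/((5*(-1/209)*(-1/208)*212)) + 1598/5063 = 8728/(265/10868) + 1598/5063 = 8728*(10868/265) + 1598/5063 = 94855904/265 + 1598/5063 = 480255865422/1341695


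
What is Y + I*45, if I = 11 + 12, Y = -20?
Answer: 1015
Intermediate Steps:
I = 23
Y + I*45 = -20 + 23*45 = -20 + 1035 = 1015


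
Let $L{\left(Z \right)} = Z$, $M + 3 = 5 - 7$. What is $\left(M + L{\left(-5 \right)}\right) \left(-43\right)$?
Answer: $430$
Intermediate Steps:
$M = -5$ ($M = -3 + \left(5 - 7\right) = -3 - 2 = -5$)
$\left(M + L{\left(-5 \right)}\right) \left(-43\right) = \left(-5 - 5\right) \left(-43\right) = \left(-10\right) \left(-43\right) = 430$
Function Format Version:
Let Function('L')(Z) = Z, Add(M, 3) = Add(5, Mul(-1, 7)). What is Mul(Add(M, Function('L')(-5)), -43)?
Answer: 430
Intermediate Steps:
M = -5 (M = Add(-3, Add(5, Mul(-1, 7))) = Add(-3, Add(5, -7)) = Add(-3, -2) = -5)
Mul(Add(M, Function('L')(-5)), -43) = Mul(Add(-5, -5), -43) = Mul(-10, -43) = 430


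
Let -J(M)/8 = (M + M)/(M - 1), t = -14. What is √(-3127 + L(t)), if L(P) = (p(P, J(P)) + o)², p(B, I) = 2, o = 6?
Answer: I*√3063 ≈ 55.344*I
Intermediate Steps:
J(M) = -16*M/(-1 + M) (J(M) = -8*(M + M)/(M - 1) = -8*2*M/(-1 + M) = -16*M/(-1 + M))
L(P) = 64 (L(P) = (2 + 6)² = 8² = 64)
√(-3127 + L(t)) = √(-3127 + 64) = √(-3063) = I*√3063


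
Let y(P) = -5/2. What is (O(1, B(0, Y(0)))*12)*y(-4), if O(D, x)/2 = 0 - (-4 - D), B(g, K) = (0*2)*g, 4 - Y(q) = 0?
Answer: -300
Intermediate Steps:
Y(q) = 4 (Y(q) = 4 - 1*0 = 4 + 0 = 4)
y(P) = -5/2 (y(P) = -5*1/2 = -5/2)
B(g, K) = 0 (B(g, K) = 0*g = 0)
O(D, x) = 8 + 2*D (O(D, x) = 2*(0 - (-4 - D)) = 2*(0 + (4 + D)) = 2*(4 + D) = 8 + 2*D)
(O(1, B(0, Y(0)))*12)*y(-4) = ((8 + 2*1)*12)*(-5/2) = ((8 + 2)*12)*(-5/2) = (10*12)*(-5/2) = 120*(-5/2) = -300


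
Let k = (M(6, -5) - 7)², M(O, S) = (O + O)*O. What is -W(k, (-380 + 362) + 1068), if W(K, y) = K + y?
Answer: -5275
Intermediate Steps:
M(O, S) = 2*O² (M(O, S) = (2*O)*O = 2*O²)
k = 4225 (k = (2*6² - 7)² = (2*36 - 7)² = (72 - 7)² = 65² = 4225)
-W(k, (-380 + 362) + 1068) = -(4225 + ((-380 + 362) + 1068)) = -(4225 + (-18 + 1068)) = -(4225 + 1050) = -1*5275 = -5275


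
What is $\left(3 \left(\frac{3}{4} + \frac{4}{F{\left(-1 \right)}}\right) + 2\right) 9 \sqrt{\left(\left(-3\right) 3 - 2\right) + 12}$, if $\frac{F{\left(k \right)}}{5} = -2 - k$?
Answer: $\frac{333}{20} \approx 16.65$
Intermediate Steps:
$F{\left(k \right)} = -10 - 5 k$ ($F{\left(k \right)} = 5 \left(-2 - k\right) = -10 - 5 k$)
$\left(3 \left(\frac{3}{4} + \frac{4}{F{\left(-1 \right)}}\right) + 2\right) 9 \sqrt{\left(\left(-3\right) 3 - 2\right) + 12} = \left(3 \left(\frac{3}{4} + \frac{4}{-10 - -5}\right) + 2\right) 9 \sqrt{\left(\left(-3\right) 3 - 2\right) + 12} = \left(3 \left(3 \cdot \frac{1}{4} + \frac{4}{-10 + 5}\right) + 2\right) 9 \sqrt{\left(-9 - 2\right) + 12} = \left(3 \left(\frac{3}{4} + \frac{4}{-5}\right) + 2\right) 9 \sqrt{-11 + 12} = \left(3 \left(\frac{3}{4} + 4 \left(- \frac{1}{5}\right)\right) + 2\right) 9 \sqrt{1} = \left(3 \left(\frac{3}{4} - \frac{4}{5}\right) + 2\right) 9 \cdot 1 = \left(3 \left(- \frac{1}{20}\right) + 2\right) 9 \cdot 1 = \left(- \frac{3}{20} + 2\right) 9 \cdot 1 = \frac{37}{20} \cdot 9 \cdot 1 = \frac{333}{20} \cdot 1 = \frac{333}{20}$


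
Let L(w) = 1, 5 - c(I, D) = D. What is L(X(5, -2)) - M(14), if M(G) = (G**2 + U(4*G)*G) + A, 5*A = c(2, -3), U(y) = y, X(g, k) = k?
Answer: -4903/5 ≈ -980.60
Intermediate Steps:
c(I, D) = 5 - D
A = 8/5 (A = (5 - 1*(-3))/5 = (5 + 3)/5 = (1/5)*8 = 8/5 ≈ 1.6000)
M(G) = 8/5 + 5*G**2 (M(G) = (G**2 + (4*G)*G) + 8/5 = (G**2 + 4*G**2) + 8/5 = 5*G**2 + 8/5 = 8/5 + 5*G**2)
L(X(5, -2)) - M(14) = 1 - (8/5 + 5*14**2) = 1 - (8/5 + 5*196) = 1 - (8/5 + 980) = 1 - 1*4908/5 = 1 - 4908/5 = -4903/5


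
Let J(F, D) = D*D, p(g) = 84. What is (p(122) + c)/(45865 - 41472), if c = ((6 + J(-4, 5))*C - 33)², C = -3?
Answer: 15960/4393 ≈ 3.6331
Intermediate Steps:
J(F, D) = D²
c = 15876 (c = ((6 + 5²)*(-3) - 33)² = ((6 + 25)*(-3) - 33)² = (31*(-3) - 33)² = (-93 - 33)² = (-126)² = 15876)
(p(122) + c)/(45865 - 41472) = (84 + 15876)/(45865 - 41472) = 15960/4393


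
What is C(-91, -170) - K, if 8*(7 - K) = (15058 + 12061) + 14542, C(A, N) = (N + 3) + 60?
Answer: 40749/8 ≈ 5093.6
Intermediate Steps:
C(A, N) = 63 + N (C(A, N) = (3 + N) + 60 = 63 + N)
K = -41605/8 (K = 7 - ((15058 + 12061) + 14542)/8 = 7 - (27119 + 14542)/8 = 7 - ⅛*41661 = 7 - 41661/8 = -41605/8 ≈ -5200.6)
C(-91, -170) - K = (63 - 170) - 1*(-41605/8) = -107 + 41605/8 = 40749/8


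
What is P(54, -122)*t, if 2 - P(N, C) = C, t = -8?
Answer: -992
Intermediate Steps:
P(N, C) = 2 - C
P(54, -122)*t = (2 - 1*(-122))*(-8) = (2 + 122)*(-8) = 124*(-8) = -992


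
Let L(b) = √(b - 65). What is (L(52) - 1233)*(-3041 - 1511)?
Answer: 5612616 - 4552*I*√13 ≈ 5.6126e+6 - 16412.0*I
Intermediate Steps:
L(b) = √(-65 + b)
(L(52) - 1233)*(-3041 - 1511) = (√(-65 + 52) - 1233)*(-3041 - 1511) = (√(-13) - 1233)*(-4552) = (I*√13 - 1233)*(-4552) = (-1233 + I*√13)*(-4552) = 5612616 - 4552*I*√13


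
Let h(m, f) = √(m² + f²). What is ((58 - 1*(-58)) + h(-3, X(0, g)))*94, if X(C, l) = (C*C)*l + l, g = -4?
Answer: 11374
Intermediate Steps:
X(C, l) = l + l*C² (X(C, l) = C²*l + l = l*C² + l = l + l*C²)
h(m, f) = √(f² + m²)
((58 - 1*(-58)) + h(-3, X(0, g)))*94 = ((58 - 1*(-58)) + √((-4*(1 + 0²))² + (-3)²))*94 = ((58 + 58) + √((-4*(1 + 0))² + 9))*94 = (116 + √((-4*1)² + 9))*94 = (116 + √((-4)² + 9))*94 = (116 + √(16 + 9))*94 = (116 + √25)*94 = (116 + 5)*94 = 121*94 = 11374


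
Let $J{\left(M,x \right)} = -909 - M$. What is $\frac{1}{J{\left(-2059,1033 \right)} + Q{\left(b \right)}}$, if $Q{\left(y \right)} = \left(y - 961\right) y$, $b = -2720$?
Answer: $\frac{1}{10013470} \approx 9.9865 \cdot 10^{-8}$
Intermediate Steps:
$Q{\left(y \right)} = y \left(-961 + y\right)$ ($Q{\left(y \right)} = \left(y - 961\right) y = \left(-961 + y\right) y = y \left(-961 + y\right)$)
$\frac{1}{J{\left(-2059,1033 \right)} + Q{\left(b \right)}} = \frac{1}{\left(-909 - -2059\right) - 2720 \left(-961 - 2720\right)} = \frac{1}{\left(-909 + 2059\right) - -10012320} = \frac{1}{1150 + 10012320} = \frac{1}{10013470}$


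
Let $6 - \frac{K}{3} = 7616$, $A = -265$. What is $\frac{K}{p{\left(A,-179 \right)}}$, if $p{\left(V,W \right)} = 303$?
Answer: $- \frac{7610}{101} \approx -75.347$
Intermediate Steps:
$K = -22830$ ($K = 18 - 22848 = -22830$)
$\frac{K}{p{\left(A,-179 \right)}} = - \frac{22830}{303} = \left(-22830\right) \frac{1}{303} = - \frac{7610}{101}$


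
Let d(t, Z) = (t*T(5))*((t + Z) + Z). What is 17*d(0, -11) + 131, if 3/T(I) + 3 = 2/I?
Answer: 131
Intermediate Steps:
T(I) = 3/(-3 + 2/I)
d(t, Z) = -15*t*(t + 2*Z)/13 (d(t, Z) = (t*(-3*5/(-2 + 3*5)))*((t + Z) + Z) = (t*(-3*5/(-2 + 15)))*((Z + t) + Z) = (t*(-3*5/13))*(t + 2*Z) = (t*(-3*5*1/13))*(t + 2*Z) = (t*(-15/13))*(t + 2*Z) = (-15*t/13)*(t + 2*Z) = -15*t*(t + 2*Z)/13)
17*d(0, -11) + 131 = 17*(-15/13*0*(0 + 2*(-11))) + 131 = 17*(-15/13*0*(0 - 22)) + 131 = 17*(-15/13*0*(-22)) + 131 = 17*0 + 131 = 0 + 131 = 131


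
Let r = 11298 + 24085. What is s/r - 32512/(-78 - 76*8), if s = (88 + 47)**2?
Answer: 581437223/12136369 ≈ 47.909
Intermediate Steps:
r = 35383
s = 18225 (s = 135**2 = 18225)
s/r - 32512/(-78 - 76*8) = 18225/35383 - 32512/(-78 - 76*8) = 18225*(1/35383) - 32512/(-78 - 608) = 18225/35383 - 32512/(-686) = 18225/35383 - 32512*(-1/686) = 18225/35383 + 16256/343 = 581437223/12136369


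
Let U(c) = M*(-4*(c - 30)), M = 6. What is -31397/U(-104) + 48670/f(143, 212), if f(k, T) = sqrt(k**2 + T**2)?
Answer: -31397/3216 + 48670*sqrt(65393)/65393 ≈ 180.56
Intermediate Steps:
U(c) = 720 - 24*c (U(c) = 6*(-4*(c - 30)) = 6*(-4*(-30 + c)) = 6*(120 - 4*c) = 720 - 24*c)
f(k, T) = sqrt(T**2 + k**2)
-31397/U(-104) + 48670/f(143, 212) = -31397/(720 - 24*(-104)) + 48670/(sqrt(212**2 + 143**2)) = -31397/(720 + 2496) + 48670/(sqrt(44944 + 20449)) = -31397/3216 + 48670/(sqrt(65393)) = -31397*1/3216 + 48670*(sqrt(65393)/65393) = -31397/3216 + 48670*sqrt(65393)/65393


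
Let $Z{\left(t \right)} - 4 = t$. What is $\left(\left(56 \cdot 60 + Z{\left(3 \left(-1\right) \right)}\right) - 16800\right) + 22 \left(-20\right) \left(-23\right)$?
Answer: $-3319$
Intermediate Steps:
$Z{\left(t \right)} = 4 + t$
$\left(\left(56 \cdot 60 + Z{\left(3 \left(-1\right) \right)}\right) - 16800\right) + 22 \left(-20\right) \left(-23\right) = \left(\left(56 \cdot 60 + \left(4 + 3 \left(-1\right)\right)\right) - 16800\right) + 22 \left(-20\right) \left(-23\right) = \left(\left(3360 + \left(4 - 3\right)\right) - 16800\right) - -10120 = \left(\left(3360 + 1\right) - 16800\right) + 10120 = \left(3361 - 16800\right) + 10120 = -13439 + 10120 = -3319$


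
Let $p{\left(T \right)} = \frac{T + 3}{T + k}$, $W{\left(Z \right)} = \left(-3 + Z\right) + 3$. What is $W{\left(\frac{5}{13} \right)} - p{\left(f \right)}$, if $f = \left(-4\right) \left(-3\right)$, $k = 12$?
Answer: $- \frac{25}{104} \approx -0.24038$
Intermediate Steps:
$W{\left(Z \right)} = Z$
$f = 12$
$p{\left(T \right)} = \frac{3 + T}{12 + T}$ ($p{\left(T \right)} = \frac{T + 3}{T + 12} = \frac{3 + T}{12 + T}$)
$W{\left(\frac{5}{13} \right)} - p{\left(f \right)} = \frac{5}{13} - \frac{3 + 12}{12 + 12} = 5 \cdot \frac{1}{13} - \frac{1}{24} \cdot 15 = \frac{5}{13} - \frac{1}{24} \cdot 15 = \frac{5}{13} - \frac{5}{8} = - \frac{25}{104}$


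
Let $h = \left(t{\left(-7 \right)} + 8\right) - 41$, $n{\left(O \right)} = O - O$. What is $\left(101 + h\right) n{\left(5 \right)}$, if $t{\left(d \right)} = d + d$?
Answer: $0$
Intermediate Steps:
$t{\left(d \right)} = 2 d$
$n{\left(O \right)} = 0$
$h = -47$ ($h = \left(2 \left(-7\right) + 8\right) - 41 = \left(-14 + 8\right) - 41 = -6 - 41 = -47$)
$\left(101 + h\right) n{\left(5 \right)} = \left(101 - 47\right) 0 = 54 \cdot 0 = 0$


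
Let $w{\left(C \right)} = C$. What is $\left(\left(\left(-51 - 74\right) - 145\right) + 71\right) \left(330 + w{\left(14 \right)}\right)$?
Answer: $-68456$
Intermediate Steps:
$\left(\left(\left(-51 - 74\right) - 145\right) + 71\right) \left(330 + w{\left(14 \right)}\right) = \left(\left(\left(-51 - 74\right) - 145\right) + 71\right) \left(330 + 14\right) = \left(\left(-125 - 145\right) + 71\right) 344 = \left(-270 + 71\right) 344 = \left(-199\right) 344 = -68456$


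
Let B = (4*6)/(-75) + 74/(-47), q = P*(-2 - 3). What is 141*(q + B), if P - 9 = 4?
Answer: -235803/25 ≈ -9432.1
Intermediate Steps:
P = 13 (P = 9 + 4 = 13)
q = -65 (q = 13*(-2 - 3) = 13*(-5) = -65)
B = -2226/1175 (B = 24*(-1/75) + 74*(-1/47) = -8/25 - 74/47 = -2226/1175 ≈ -1.8945)
141*(q + B) = 141*(-65 - 2226/1175) = 141*(-78601/1175) = -235803/25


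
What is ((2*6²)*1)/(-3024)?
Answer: -1/42 ≈ -0.023810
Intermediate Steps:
((2*6²)*1)/(-3024) = ((2*36)*1)*(-1/3024) = (72*1)*(-1/3024) = 72*(-1/3024) = -1/42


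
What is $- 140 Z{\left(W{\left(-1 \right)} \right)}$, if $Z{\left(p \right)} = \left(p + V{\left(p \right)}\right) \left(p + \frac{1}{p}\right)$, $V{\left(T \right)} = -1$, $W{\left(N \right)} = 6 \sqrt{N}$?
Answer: $4900 + \frac{2450 i}{3} \approx 4900.0 + 816.67 i$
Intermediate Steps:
$Z{\left(p \right)} = \left(-1 + p\right) \left(p + \frac{1}{p}\right)$ ($Z{\left(p \right)} = \left(p - 1\right) \left(p + \frac{1}{p}\right) = \left(-1 + p\right) \left(p + \frac{1}{p}\right)$)
$- 140 Z{\left(W{\left(-1 \right)} \right)} = - 140 \left(1 + \left(6 \sqrt{-1}\right)^{2} - 6 \sqrt{-1} - \frac{1}{6 \sqrt{-1}}\right) = - 140 \left(1 + \left(6 i\right)^{2} - 6 i - \frac{1}{6 i}\right) = - 140 \left(1 - 36 - 6 i - - \frac{i}{6}\right) = - 140 \left(1 - 36 - 6 i + \frac{i}{6}\right) = - 140 \left(-35 - \frac{35 i}{6}\right) = 4900 + \frac{2450 i}{3}$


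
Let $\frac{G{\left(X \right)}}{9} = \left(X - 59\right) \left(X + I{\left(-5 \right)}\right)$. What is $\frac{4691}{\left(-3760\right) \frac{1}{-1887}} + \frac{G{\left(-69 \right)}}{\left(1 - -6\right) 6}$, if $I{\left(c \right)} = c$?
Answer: $\frac{115385499}{26320} \approx 4383.9$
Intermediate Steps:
$G{\left(X \right)} = 9 \left(-59 + X\right) \left(-5 + X\right)$ ($G{\left(X \right)} = 9 \left(X - 59\right) \left(X - 5\right) = 9 \left(-59 + X\right) \left(-5 + X\right)$)
$\frac{4691}{\left(-3760\right) \frac{1}{-1887}} + \frac{G{\left(-69 \right)}}{\left(1 - -6\right) 6} = \frac{4691}{\left(-3760\right) \frac{1}{-1887}} + \frac{2655 - -39744 + 9 \left(-69\right)^{2}}{\left(1 - -6\right) 6} = \frac{4691}{\left(-3760\right) \left(- \frac{1}{1887}\right)} + \frac{2655 + 39744 + 9 \cdot 4761}{\left(1 + 6\right) 6} = \frac{4691}{\frac{3760}{1887}} + \frac{2655 + 39744 + 42849}{7 \cdot 6} = 4691 \cdot \frac{1887}{3760} + \frac{85248}{42} = \frac{8851917}{3760} + 85248 \cdot \frac{1}{42} = \frac{8851917}{3760} + \frac{14208}{7} = \frac{115385499}{26320}$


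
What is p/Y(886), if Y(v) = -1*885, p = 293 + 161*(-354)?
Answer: 56701/885 ≈ 64.069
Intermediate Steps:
p = -56701 (p = 293 - 56994 = -56701)
Y(v) = -885
p/Y(886) = -56701/(-885) = -56701*(-1/885) = 56701/885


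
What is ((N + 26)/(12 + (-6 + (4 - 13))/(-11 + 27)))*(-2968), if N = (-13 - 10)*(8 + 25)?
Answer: 34808704/177 ≈ 1.9666e+5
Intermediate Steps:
N = -759 (N = -23*33 = -759)
((N + 26)/(12 + (-6 + (4 - 13))/(-11 + 27)))*(-2968) = ((-759 + 26)/(12 + (-6 + (4 - 13))/(-11 + 27)))*(-2968) = -733/(12 + (-6 - 9)/16)*(-2968) = -733/(12 - 15*1/16)*(-2968) = -733/(12 - 15/16)*(-2968) = -733/177/16*(-2968) = -733*16/177*(-2968) = -11728/177*(-2968) = 34808704/177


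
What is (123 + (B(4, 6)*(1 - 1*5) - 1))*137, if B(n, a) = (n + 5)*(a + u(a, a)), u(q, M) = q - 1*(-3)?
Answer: -57266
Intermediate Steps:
u(q, M) = 3 + q (u(q, M) = q + 3 = 3 + q)
B(n, a) = (3 + 2*a)*(5 + n) (B(n, a) = (n + 5)*(a + (3 + a)) = (5 + n)*(3 + 2*a) = (3 + 2*a)*(5 + n))
(123 + (B(4, 6)*(1 - 1*5) - 1))*137 = (123 + ((15 + 10*6 + 6*4 + 4*(3 + 6))*(1 - 1*5) - 1))*137 = (123 + ((15 + 60 + 24 + 4*9)*(1 - 5) - 1))*137 = (123 + ((15 + 60 + 24 + 36)*(-4) - 1))*137 = (123 + (135*(-4) - 1))*137 = (123 + (-540 - 1))*137 = (123 - 541)*137 = -418*137 = -57266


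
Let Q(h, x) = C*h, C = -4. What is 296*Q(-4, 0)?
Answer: 4736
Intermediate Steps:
Q(h, x) = -4*h
296*Q(-4, 0) = 296*(-4*(-4)) = 296*16 = 4736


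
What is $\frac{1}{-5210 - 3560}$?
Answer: $- \frac{1}{8770} \approx -0.00011403$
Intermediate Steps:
$\frac{1}{-5210 - 3560} = \frac{1}{-8770} = - \frac{1}{8770}$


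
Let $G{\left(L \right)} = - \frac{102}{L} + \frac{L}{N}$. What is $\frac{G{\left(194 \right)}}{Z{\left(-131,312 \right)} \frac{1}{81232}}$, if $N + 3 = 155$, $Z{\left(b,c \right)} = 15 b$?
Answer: $- \frac{112364164}{3621495} \approx -31.027$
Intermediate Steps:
$N = 152$ ($N = -3 + 155 = 152$)
$G{\left(L \right)} = - \frac{102}{L} + \frac{L}{152}$
$\frac{G{\left(194 \right)}}{Z{\left(-131,312 \right)} \frac{1}{81232}} = \frac{- \frac{102}{194} + \frac{1}{152} \cdot 194}{15 \left(-131\right) \frac{1}{81232}} = \frac{\left(-102\right) \frac{1}{194} + \frac{97}{76}}{\left(-1965\right) \frac{1}{81232}} = \frac{- \frac{51}{97} + \frac{97}{76}}{- \frac{1965}{81232}} = \frac{5533}{7372} \left(- \frac{81232}{1965}\right) = - \frac{112364164}{3621495}$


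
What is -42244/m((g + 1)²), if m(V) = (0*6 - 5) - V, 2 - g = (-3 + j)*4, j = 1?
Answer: 21122/63 ≈ 335.27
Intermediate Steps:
g = 10 (g = 2 - (-3 + 1)*4 = 2 - (-2)*4 = 2 - 1*(-8) = 2 + 8 = 10)
m(V) = -5 - V (m(V) = (0 - 5) - V = -5 - V)
-42244/m((g + 1)²) = -42244/(-5 - (10 + 1)²) = -42244/(-5 - 1*11²) = -42244/(-5 - 1*121) = -42244/(-5 - 121) = -42244/(-126) = -42244*(-1/126) = 21122/63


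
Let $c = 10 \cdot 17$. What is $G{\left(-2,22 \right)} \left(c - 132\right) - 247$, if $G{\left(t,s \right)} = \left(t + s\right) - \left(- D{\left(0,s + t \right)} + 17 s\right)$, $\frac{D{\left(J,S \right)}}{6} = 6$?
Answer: $-12331$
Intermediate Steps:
$D{\left(J,S \right)} = 36$ ($D{\left(J,S \right)} = 6 \cdot 6 = 36$)
$c = 170$
$G{\left(t,s \right)} = 36 + t - 16 s$ ($G{\left(t,s \right)} = \left(t + s\right) - \left(-36 + 17 s\right) = \left(s + t\right) - \left(-36 + 17 s\right) = 36 + t - 16 s$)
$G{\left(-2,22 \right)} \left(c - 132\right) - 247 = \left(36 - 2 - 352\right) \left(170 - 132\right) - 247 = \left(-318\right) 38 - 247 = -12084 - 247 = -12331$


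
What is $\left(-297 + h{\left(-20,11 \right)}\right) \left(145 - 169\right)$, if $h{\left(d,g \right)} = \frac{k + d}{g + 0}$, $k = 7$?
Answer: $\frac{78720}{11} \approx 7156.4$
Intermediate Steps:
$h{\left(d,g \right)} = \frac{7 + d}{g}$ ($h{\left(d,g \right)} = \frac{7 + d}{g + 0} = \frac{7 + d}{g}$)
$\left(-297 + h{\left(-20,11 \right)}\right) \left(145 - 169\right) = \left(-297 + \frac{7 - 20}{11}\right) \left(145 - 169\right) = \left(-297 + \frac{1}{11} \left(-13\right)\right) \left(-24\right) = \left(-297 - \frac{13}{11}\right) \left(-24\right) = \left(- \frac{3280}{11}\right) \left(-24\right) = \frac{78720}{11}$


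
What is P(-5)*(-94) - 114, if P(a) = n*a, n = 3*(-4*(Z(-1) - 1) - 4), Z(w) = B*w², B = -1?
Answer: 5526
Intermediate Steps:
Z(w) = -w²
n = 12 (n = 3*(-4*(-1*(-1)² - 1) - 4) = 3*(-4*(-1*1 - 1) - 4) = 3*(-4*(-1 - 1) - 4) = 3*(-4*(-2) - 4) = 3*(8 - 4) = 3*4 = 12)
P(a) = 12*a
P(-5)*(-94) - 114 = (12*(-5))*(-94) - 114 = -60*(-94) - 114 = 5640 - 114 = 5526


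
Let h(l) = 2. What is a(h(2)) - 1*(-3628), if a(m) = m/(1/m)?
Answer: 3632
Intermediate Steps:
a(m) = m² (a(m) = m*m = m²)
a(h(2)) - 1*(-3628) = 2² - 1*(-3628) = 4 + 3628 = 3632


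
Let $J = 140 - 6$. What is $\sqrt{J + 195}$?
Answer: $\sqrt{329} \approx 18.138$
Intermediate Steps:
$J = 134$
$\sqrt{J + 195} = \sqrt{134 + 195} = \sqrt{329}$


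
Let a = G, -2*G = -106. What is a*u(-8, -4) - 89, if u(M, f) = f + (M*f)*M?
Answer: -13869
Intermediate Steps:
G = 53 (G = -1/2*(-106) = 53)
u(M, f) = f + f*M**2
a = 53
a*u(-8, -4) - 89 = 53*(-4*(1 + (-8)**2)) - 89 = 53*(-4*(1 + 64)) - 89 = 53*(-4*65) - 89 = 53*(-260) - 89 = -13780 - 89 = -13869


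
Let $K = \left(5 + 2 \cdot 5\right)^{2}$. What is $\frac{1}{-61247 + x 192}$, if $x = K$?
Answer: $- \frac{1}{18047} \approx -5.5411 \cdot 10^{-5}$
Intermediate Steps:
$K = 225$ ($K = \left(5 + 10\right)^{2} = 15^{2} = 225$)
$x = 225$
$\frac{1}{-61247 + x 192} = \frac{1}{-61247 + 225 \cdot 192} = \frac{1}{-61247 + 43200} = \frac{1}{-18047} = - \frac{1}{18047}$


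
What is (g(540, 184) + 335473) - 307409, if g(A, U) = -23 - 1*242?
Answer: 27799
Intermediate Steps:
g(A, U) = -265 (g(A, U) = -23 - 242 = -265)
(g(540, 184) + 335473) - 307409 = (-265 + 335473) - 307409 = 335208 - 307409 = 27799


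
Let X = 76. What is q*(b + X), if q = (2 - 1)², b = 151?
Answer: 227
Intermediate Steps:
q = 1 (q = 1² = 1)
q*(b + X) = 1*(151 + 76) = 1*227 = 227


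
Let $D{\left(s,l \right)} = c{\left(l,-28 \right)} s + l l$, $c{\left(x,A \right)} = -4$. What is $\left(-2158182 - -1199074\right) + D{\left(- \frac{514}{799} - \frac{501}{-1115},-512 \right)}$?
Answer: $- \frac{620914081896}{890885} \approx -6.9696 \cdot 10^{5}$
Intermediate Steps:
$D{\left(s,l \right)} = l^{2} - 4 s$ ($D{\left(s,l \right)} = - 4 s + l l = - 4 s + l^{2} = l^{2} - 4 s$)
$\left(-2158182 - -1199074\right) + D{\left(- \frac{514}{799} - \frac{501}{-1115},-512 \right)} = \left(-2158182 - -1199074\right) + \left(\left(-512\right)^{2} - 4 \left(- \frac{514}{799} - \frac{501}{-1115}\right)\right) = \left(-2158182 + 1199074\right) + \left(262144 - 4 \left(\left(-514\right) \frac{1}{799} - - \frac{501}{1115}\right)\right) = -959108 + \left(262144 - 4 \left(- \frac{514}{799} + \frac{501}{1115}\right)\right) = -959108 + \left(262144 - - \frac{691244}{890885}\right) = -959108 + \left(262144 + \frac{691244}{890885}\right) = -959108 + \frac{233540848684}{890885} = - \frac{620914081896}{890885}$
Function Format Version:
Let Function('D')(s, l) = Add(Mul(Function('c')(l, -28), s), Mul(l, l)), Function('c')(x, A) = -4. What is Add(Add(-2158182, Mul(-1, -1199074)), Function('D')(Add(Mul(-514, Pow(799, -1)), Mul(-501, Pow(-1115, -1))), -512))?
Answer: Rational(-620914081896, 890885) ≈ -6.9696e+5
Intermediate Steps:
Function('D')(s, l) = Add(Pow(l, 2), Mul(-4, s)) (Function('D')(s, l) = Add(Mul(-4, s), Mul(l, l)) = Add(Mul(-4, s), Pow(l, 2)) = Add(Pow(l, 2), Mul(-4, s)))
Add(Add(-2158182, Mul(-1, -1199074)), Function('D')(Add(Mul(-514, Pow(799, -1)), Mul(-501, Pow(-1115, -1))), -512)) = Add(Add(-2158182, Mul(-1, -1199074)), Add(Pow(-512, 2), Mul(-4, Add(Mul(-514, Pow(799, -1)), Mul(-501, Pow(-1115, -1)))))) = Add(Add(-2158182, 1199074), Add(262144, Mul(-4, Add(Mul(-514, Rational(1, 799)), Mul(-501, Rational(-1, 1115)))))) = Add(-959108, Add(262144, Mul(-4, Add(Rational(-514, 799), Rational(501, 1115))))) = Add(-959108, Add(262144, Mul(-4, Rational(-172811, 890885)))) = Add(-959108, Add(262144, Rational(691244, 890885))) = Add(-959108, Rational(233540848684, 890885)) = Rational(-620914081896, 890885)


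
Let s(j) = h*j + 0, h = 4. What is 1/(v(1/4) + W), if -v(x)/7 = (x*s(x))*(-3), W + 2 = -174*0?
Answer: 4/13 ≈ 0.30769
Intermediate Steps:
s(j) = 4*j (s(j) = 4*j + 0 = 4*j)
W = -2 (W = -2 - 174*0 = -2 + 0 = -2)
v(x) = 84*x² (v(x) = -7*x*(4*x)*(-3) = -7*4*x²*(-3) = -(-84)*x² = 84*x²)
1/(v(1/4) + W) = 1/(84*(1/4)² - 2) = 1/(84*(¼)² - 2) = 1/(84*(1/16) - 2) = 1/(21/4 - 2) = 1/(13/4) = 4/13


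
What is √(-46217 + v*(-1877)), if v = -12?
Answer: I*√23693 ≈ 153.93*I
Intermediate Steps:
√(-46217 + v*(-1877)) = √(-46217 - 12*(-1877)) = √(-46217 + 22524) = √(-23693) = I*√23693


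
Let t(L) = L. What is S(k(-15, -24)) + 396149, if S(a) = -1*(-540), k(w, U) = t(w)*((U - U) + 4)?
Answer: 396689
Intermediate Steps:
k(w, U) = 4*w (k(w, U) = w*((U - U) + 4) = w*(0 + 4) = w*4 = 4*w)
S(a) = 540
S(k(-15, -24)) + 396149 = 540 + 396149 = 396689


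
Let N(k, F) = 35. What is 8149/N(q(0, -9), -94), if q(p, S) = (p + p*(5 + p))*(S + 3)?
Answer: 8149/35 ≈ 232.83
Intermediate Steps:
q(p, S) = (3 + S)*(p + p*(5 + p)) (q(p, S) = (p + p*(5 + p))*(3 + S) = (3 + S)*(p + p*(5 + p)))
8149/N(q(0, -9), -94) = 8149/35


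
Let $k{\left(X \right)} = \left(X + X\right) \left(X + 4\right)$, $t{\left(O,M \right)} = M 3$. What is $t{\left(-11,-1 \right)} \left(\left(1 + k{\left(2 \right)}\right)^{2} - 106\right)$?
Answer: $-1557$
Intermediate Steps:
$t{\left(O,M \right)} = 3 M$
$k{\left(X \right)} = 2 X \left(4 + X\right)$
$t{\left(-11,-1 \right)} \left(\left(1 + k{\left(2 \right)}\right)^{2} - 106\right) = 3 \left(-1\right) \left(\left(1 + 2 \cdot 2 \left(4 + 2\right)\right)^{2} - 106\right) = - 3 \left(\left(1 + 2 \cdot 2 \cdot 6\right)^{2} - 106\right) = - 3 \left(\left(1 + 24\right)^{2} - 106\right) = - 3 \left(25^{2} - 106\right) = - 3 \left(625 - 106\right) = \left(-3\right) 519 = -1557$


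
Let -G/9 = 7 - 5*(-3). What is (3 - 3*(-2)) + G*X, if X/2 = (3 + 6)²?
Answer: -32067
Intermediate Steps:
X = 162 (X = 2*(3 + 6)² = 2*9² = 2*81 = 162)
G = -198 (G = -9*(7 - 5*(-3)) = -9*(7 + 15) = -9*22 = -198)
(3 - 3*(-2)) + G*X = (3 - 3*(-2)) - 198*162 = (3 + 6) - 32076 = 9 - 32076 = -32067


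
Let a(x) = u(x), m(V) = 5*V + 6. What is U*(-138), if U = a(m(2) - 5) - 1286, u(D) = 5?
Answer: 176778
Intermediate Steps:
m(V) = 6 + 5*V
a(x) = 5
U = -1281 (U = 5 - 1286 = -1281)
U*(-138) = -1281*(-138) = 176778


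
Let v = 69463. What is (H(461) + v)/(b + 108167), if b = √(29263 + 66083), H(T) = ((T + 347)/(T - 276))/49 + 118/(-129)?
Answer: 8786191760380439/13681809812516055 - 81228024817*√10594/4560603270838685 ≈ 0.64035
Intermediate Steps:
H(T) = -118/129 + (347 + T)/(49*(-276 + T)) (H(T) = ((347 + T)/(-276 + T))*(1/49) + 118*(-1/129) = ((347 + T)/(-276 + T))*(1/49) - 118/129 = (347 + T)/(49*(-276 + T)) - 118/129 = -118/129 + (347 + T)/(49*(-276 + T)))
b = 3*√10594 (b = √95346 = 3*√10594 ≈ 308.78)
(H(461) + v)/(b + 108167) = ((1640595 - 5653*461)/(6321*(-276 + 461)) + 69463)/(3*√10594 + 108167) = ((1/6321)*(1640595 - 2606033)/185 + 69463)/(108167 + 3*√10594) = ((1/6321)*(1/185)*(-965438) + 69463)/(108167 + 3*√10594) = (-965438/1169385 + 69463)/(108167 + 3*√10594) = 81228024817/(1169385*(108167 + 3*√10594))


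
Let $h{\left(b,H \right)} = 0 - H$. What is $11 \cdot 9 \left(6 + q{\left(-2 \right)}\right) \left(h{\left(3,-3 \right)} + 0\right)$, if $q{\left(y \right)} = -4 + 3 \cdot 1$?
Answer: $1485$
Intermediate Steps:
$h{\left(b,H \right)} = - H$
$q{\left(y \right)} = -1$ ($q{\left(y \right)} = -4 + 3 = -1$)
$11 \cdot 9 \left(6 + q{\left(-2 \right)}\right) \left(h{\left(3,-3 \right)} + 0\right) = 11 \cdot 9 \left(6 - 1\right) \left(\left(-1\right) \left(-3\right) + 0\right) = 99 \cdot 5 \left(3 + 0\right) = 99 \cdot 5 \cdot 3 = 99 \cdot 15 = 1485$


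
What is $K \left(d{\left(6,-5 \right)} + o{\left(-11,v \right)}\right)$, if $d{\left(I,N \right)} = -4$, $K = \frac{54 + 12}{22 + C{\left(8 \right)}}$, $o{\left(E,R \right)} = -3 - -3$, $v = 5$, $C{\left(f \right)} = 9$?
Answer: $- \frac{264}{31} \approx -8.5161$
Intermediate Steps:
$o{\left(E,R \right)} = 0$ ($o{\left(E,R \right)} = -3 + 3 = 0$)
$K = \frac{66}{31}$ ($K = \frac{54 + 12}{22 + 9} = \frac{66}{31} \approx 2.129$)
$K \left(d{\left(6,-5 \right)} + o{\left(-11,v \right)}\right) = \frac{66 \left(-4 + 0\right)}{31} = \frac{66}{31} \left(-4\right) = - \frac{264}{31}$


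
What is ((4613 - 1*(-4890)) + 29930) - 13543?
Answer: 25890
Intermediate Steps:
((4613 - 1*(-4890)) + 29930) - 13543 = ((4613 + 4890) + 29930) - 13543 = (9503 + 29930) - 13543 = 39433 - 13543 = 25890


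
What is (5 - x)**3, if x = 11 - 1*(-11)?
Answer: -4913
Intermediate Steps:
x = 22 (x = 11 + 11 = 22)
(5 - x)**3 = (5 - 1*22)**3 = (5 - 22)**3 = (-17)**3 = -4913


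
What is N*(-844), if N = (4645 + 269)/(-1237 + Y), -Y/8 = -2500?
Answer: -4147416/18763 ≈ -221.04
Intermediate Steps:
Y = 20000 (Y = -8*(-2500) = 20000)
N = 4914/18763 (N = (4645 + 269)/(-1237 + 20000) = 4914/18763 ≈ 0.26190)
N*(-844) = (4914/18763)*(-844) = -4147416/18763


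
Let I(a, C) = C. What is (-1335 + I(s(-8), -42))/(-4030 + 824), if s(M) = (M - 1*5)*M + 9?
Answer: 1377/3206 ≈ 0.42951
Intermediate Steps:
s(M) = 9 + M*(-5 + M) (s(M) = (M - 5)*M + 9 = (-5 + M)*M + 9 = M*(-5 + M) + 9 = 9 + M*(-5 + M))
(-1335 + I(s(-8), -42))/(-4030 + 824) = (-1335 - 42)/(-4030 + 824) = -1377/(-3206) = -1377*(-1/3206) = 1377/3206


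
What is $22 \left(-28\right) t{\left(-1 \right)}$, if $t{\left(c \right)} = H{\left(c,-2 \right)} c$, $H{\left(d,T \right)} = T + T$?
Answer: $-2464$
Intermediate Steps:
$H{\left(d,T \right)} = 2 T$
$t{\left(c \right)} = - 4 c$ ($t{\left(c \right)} = 2 \left(-2\right) c = - 4 c$)
$22 \left(-28\right) t{\left(-1 \right)} = 22 \left(-28\right) \left(\left(-4\right) \left(-1\right)\right) = \left(-616\right) 4 = -2464$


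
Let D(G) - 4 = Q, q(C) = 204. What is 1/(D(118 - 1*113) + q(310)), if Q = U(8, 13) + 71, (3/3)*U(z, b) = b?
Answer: 1/292 ≈ 0.0034247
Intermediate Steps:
U(z, b) = b
Q = 84 (Q = 13 + 71 = 84)
D(G) = 88 (D(G) = 4 + 84 = 88)
1/(D(118 - 1*113) + q(310)) = 1/(88 + 204) = 1/292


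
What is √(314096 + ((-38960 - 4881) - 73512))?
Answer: √196743 ≈ 443.56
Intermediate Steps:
√(314096 + ((-38960 - 4881) - 73512)) = √(314096 + (-43841 - 73512)) = √(314096 - 117353) = √196743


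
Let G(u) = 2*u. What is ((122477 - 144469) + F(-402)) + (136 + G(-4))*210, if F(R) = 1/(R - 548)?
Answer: 4643599/950 ≈ 4888.0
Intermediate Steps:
F(R) = 1/(-548 + R)
((122477 - 144469) + F(-402)) + (136 + G(-4))*210 = ((122477 - 144469) + 1/(-548 - 402)) + (136 + 2*(-4))*210 = (-21992 + 1/(-950)) + (136 - 8)*210 = (-21992 - 1/950) + 128*210 = -20892401/950 + 26880 = 4643599/950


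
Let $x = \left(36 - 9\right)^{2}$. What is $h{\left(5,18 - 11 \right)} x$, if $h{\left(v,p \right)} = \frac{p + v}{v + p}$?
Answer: $729$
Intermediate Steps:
$x = 729$ ($x = 27^{2} = 729$)
$h{\left(v,p \right)} = 1$ ($h{\left(v,p \right)} = \frac{p + v}{p + v} = 1$)
$h{\left(5,18 - 11 \right)} x = 1 \cdot 729 = 729$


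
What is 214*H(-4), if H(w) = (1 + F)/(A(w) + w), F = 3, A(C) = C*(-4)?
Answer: 214/3 ≈ 71.333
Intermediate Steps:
A(C) = -4*C
H(w) = -4/(3*w) (H(w) = (1 + 3)/(-4*w + w) = 4/((-3*w)) = 4*(-1/(3*w)) = -4/(3*w))
214*H(-4) = 214*(-4/3/(-4)) = 214*(-4/3*(-¼)) = 214*(⅓) = 214/3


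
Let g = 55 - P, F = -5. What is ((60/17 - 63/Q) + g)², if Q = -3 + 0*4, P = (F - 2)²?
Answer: 269361/289 ≈ 932.04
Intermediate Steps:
P = 49 (P = (-5 - 2)² = (-7)² = 49)
Q = -3 (Q = -3 + 0 = -3)
g = 6 (g = 55 - 1*49 = 55 - 49 = 6)
((60/17 - 63/Q) + g)² = ((60/17 - 63/(-3)) + 6)² = ((60*(1/17) - 63*(-⅓)) + 6)² = ((60/17 + 21) + 6)² = (417/17 + 6)² = (519/17)² = 269361/289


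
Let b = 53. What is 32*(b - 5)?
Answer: 1536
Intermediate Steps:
32*(b - 5) = 32*(53 - 5) = 32*48 = 1536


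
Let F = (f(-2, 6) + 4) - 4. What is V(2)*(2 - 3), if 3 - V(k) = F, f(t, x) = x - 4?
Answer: -1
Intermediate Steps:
f(t, x) = -4 + x
F = 2 (F = ((-4 + 6) + 4) - 4 = (2 + 4) - 4 = 6 - 4 = 2)
V(k) = 1 (V(k) = 3 - 1*2 = 3 - 2 = 1)
V(2)*(2 - 3) = 1*(2 - 3) = 1*(-1) = -1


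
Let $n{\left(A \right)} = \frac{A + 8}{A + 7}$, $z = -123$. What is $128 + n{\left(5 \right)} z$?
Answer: $- \frac{21}{4} \approx -5.25$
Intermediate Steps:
$n{\left(A \right)} = \frac{8 + A}{7 + A}$
$128 + n{\left(5 \right)} z = 128 + \frac{8 + 5}{7 + 5} \left(-123\right) = 128 + \frac{1}{12} \cdot 13 \left(-123\right) = 128 + \frac{13}{12} \left(-123\right) = 128 - \frac{533}{4} = - \frac{21}{4}$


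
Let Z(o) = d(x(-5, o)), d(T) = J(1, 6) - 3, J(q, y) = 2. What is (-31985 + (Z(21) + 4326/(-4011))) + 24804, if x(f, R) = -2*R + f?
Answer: -1371968/191 ≈ -7183.1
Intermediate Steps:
x(f, R) = f - 2*R
d(T) = -1 (d(T) = 2 - 3 = -1)
Z(o) = -1
(-31985 + (Z(21) + 4326/(-4011))) + 24804 = (-31985 + (-1 + 4326/(-4011))) + 24804 = (-31985 + (-1 + 4326*(-1/4011))) + 24804 = (-31985 + (-1 - 206/191)) + 24804 = (-31985 - 397/191) + 24804 = -6109532/191 + 24804 = -1371968/191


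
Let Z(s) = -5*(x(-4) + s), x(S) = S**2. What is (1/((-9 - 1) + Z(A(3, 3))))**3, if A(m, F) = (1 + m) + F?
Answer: -1/1953125 ≈ -5.1200e-7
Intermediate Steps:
A(m, F) = 1 + F + m
Z(s) = -80 - 5*s (Z(s) = -5*((-4)**2 + s) = -5*(16 + s) = -80 - 5*s)
(1/((-9 - 1) + Z(A(3, 3))))**3 = (1/((-9 - 1) + (-80 - 5*(1 + 3 + 3))))**3 = (1/(-10 + (-80 - 5*7)))**3 = (1/(-10 + (-80 - 35)))**3 = (1/(-10 - 115))**3 = (1/(-125))**3 = (-1/125)**3 = -1/1953125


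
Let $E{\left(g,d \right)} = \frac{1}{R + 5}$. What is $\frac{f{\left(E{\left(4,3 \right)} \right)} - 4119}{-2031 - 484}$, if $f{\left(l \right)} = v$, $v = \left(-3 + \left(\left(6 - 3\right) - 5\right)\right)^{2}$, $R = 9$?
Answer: $\frac{4094}{2515} \approx 1.6278$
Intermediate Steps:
$E{\left(g,d \right)} = \frac{1}{14}$ ($E{\left(g,d \right)} = \frac{1}{9 + 5} = \frac{1}{14}$)
$v = 25$ ($v = \left(-3 + \left(3 - 5\right)\right)^{2} = \left(-3 - 2\right)^{2} = \left(-5\right)^{2} = 25$)
$f{\left(l \right)} = 25$
$\frac{f{\left(E{\left(4,3 \right)} \right)} - 4119}{-2031 - 484} = \frac{25 - 4119}{-2031 - 484} = \frac{25 - 4119}{-2515} = \left(25 - 4119\right) \left(- \frac{1}{2515}\right) = \left(-4094\right) \left(- \frac{1}{2515}\right) = \frac{4094}{2515}$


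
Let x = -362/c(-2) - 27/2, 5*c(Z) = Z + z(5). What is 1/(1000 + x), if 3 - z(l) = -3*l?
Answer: 8/6987 ≈ 0.0011450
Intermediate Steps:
z(l) = 3 + 3*l (z(l) = 3 - (-3)*l = 3 + 3*l)
c(Z) = 18/5 + Z/5 (c(Z) = (Z + (3 + 3*5))/5 = (Z + (3 + 15))/5 = (Z + 18)/5 = (18 + Z)/5 = 18/5 + Z/5)
x = -1013/8 (x = -362/(18/5 + (⅕)*(-2)) - 27/2 = -362/(18/5 - ⅖) - 27*½ = -362/16/5 - 27/2 = -362*5/16 - 27/2 = -905/8 - 27/2 = -1013/8 ≈ -126.63)
1/(1000 + x) = 1/(1000 - 1013/8) = 1/(6987/8) = 8/6987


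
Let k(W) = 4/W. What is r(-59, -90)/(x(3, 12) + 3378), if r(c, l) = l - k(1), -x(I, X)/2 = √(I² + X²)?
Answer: -26461/950856 - 47*√17/950856 ≈ -0.028032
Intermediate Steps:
x(I, X) = -2*√(I² + X²)
r(c, l) = -4 + l (r(c, l) = l - 4/1 = l - 4 = -4 + l)
r(-59, -90)/(x(3, 12) + 3378) = (-4 - 90)/(-2*√(3² + 12²) + 3378) = -94/(-2*√(9 + 144) + 3378) = -94/(-6*√17 + 3378) = -94/(3378 - 6*√17)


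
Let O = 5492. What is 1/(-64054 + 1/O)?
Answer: -5492/351784567 ≈ -1.5612e-5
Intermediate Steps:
1/(-64054 + 1/O) = 1/(-64054 + 1/5492) = 1/(-351784567/5492) = -5492/351784567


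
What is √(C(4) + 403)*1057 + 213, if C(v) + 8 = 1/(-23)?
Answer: 213 + 2114*√52233/23 ≈ 21219.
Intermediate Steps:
C(v) = -185/23 (C(v) = -8 + 1/(-23) = -8 - 1/23 = -185/23)
√(C(4) + 403)*1057 + 213 = √(-185/23 + 403)*1057 + 213 = √(9084/23)*1057 + 213 = (2*√52233/23)*1057 + 213 = 2114*√52233/23 + 213 = 213 + 2114*√52233/23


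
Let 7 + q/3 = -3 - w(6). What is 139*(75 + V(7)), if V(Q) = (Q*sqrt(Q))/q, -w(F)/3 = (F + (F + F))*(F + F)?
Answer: 10425 + 973*sqrt(7)/1914 ≈ 10426.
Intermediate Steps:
w(F) = -18*F**2 (w(F) = -3*(F + (F + F))*(F + F) = -3*(F + 2*F)*2*F = -3*3*F*2*F = -18*F**2)
q = 1914 (q = -21 + 3*(-3 - (-18)*6**2) = -21 + 3*(-3 - (-18)*36) = -21 + 3*(-3 - 1*(-648)) = -21 + 3*(-3 + 648) = -21 + 3*645 = -21 + 1935 = 1914)
V(Q) = Q**(3/2)/1914 (V(Q) = (Q*sqrt(Q))/1914 = Q**(3/2)*(1/1914) = Q**(3/2)/1914)
139*(75 + V(7)) = 139*(75 + 7**(3/2)/1914) = 139*(75 + (7*sqrt(7))/1914) = 139*(75 + 7*sqrt(7)/1914) = 10425 + 973*sqrt(7)/1914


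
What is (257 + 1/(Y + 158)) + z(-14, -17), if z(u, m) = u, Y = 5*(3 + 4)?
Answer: 46900/193 ≈ 243.01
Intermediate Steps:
Y = 35 (Y = 5*7 = 35)
(257 + 1/(Y + 158)) + z(-14, -17) = (257 + 1/(35 + 158)) - 14 = (257 + 1/193) - 14 = 49602/193 - 14 = 46900/193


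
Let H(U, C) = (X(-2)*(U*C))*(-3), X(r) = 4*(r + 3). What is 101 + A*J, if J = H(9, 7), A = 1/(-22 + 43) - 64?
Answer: 48449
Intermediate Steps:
X(r) = 12 + 4*r (X(r) = 4*(3 + r) = 12 + 4*r)
H(U, C) = -12*C*U (H(U, C) = ((12 + 4*(-2))*(U*C))*(-3) = ((12 - 8)*(C*U))*(-3) = (4*(C*U))*(-3) = (4*C*U)*(-3) = -12*C*U)
A = -1343/21 (A = 1/21 - 64 = -1343/21 ≈ -63.952)
J = -756 (J = -12*7*9 = -756)
101 + A*J = 101 - 1343/21*(-756) = 101 + 48348 = 48449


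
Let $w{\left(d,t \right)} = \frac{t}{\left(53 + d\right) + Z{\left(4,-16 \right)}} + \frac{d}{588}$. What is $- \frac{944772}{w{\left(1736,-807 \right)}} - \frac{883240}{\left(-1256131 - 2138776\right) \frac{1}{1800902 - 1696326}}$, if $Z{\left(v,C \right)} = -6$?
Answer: $- \frac{111449830073948612}{317759900293} \approx -3.5074 \cdot 10^{5}$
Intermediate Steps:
$w{\left(d,t \right)} = \frac{d}{588} + \frac{t}{47 + d}$ ($w{\left(d,t \right)} = \frac{t}{\left(53 + d\right) - 6} + \frac{d}{588} = \frac{t}{47 + d} + d \frac{1}{588} = \frac{t}{47 + d} + \frac{d}{588} = \frac{d}{588} + \frac{t}{47 + d}$)
$- \frac{944772}{w{\left(1736,-807 \right)}} - \frac{883240}{\left(-1256131 - 2138776\right) \frac{1}{1800902 - 1696326}} = - \frac{944772}{\frac{1}{588} \frac{1}{47 + 1736} \left(1736^{2} + 47 \cdot 1736 + 588 \left(-807\right)\right)} - \frac{883240}{\left(-1256131 - 2138776\right) \frac{1}{1800902 - 1696326}} = - \frac{944772}{\frac{1}{588} \cdot \frac{1}{1783} \left(3013696 + 81592 - 474516\right)} - \frac{883240}{\left(-3394907\right) \frac{1}{104576}} = - \frac{944772}{\frac{1}{588} \cdot \frac{1}{1783} \cdot 2620772} - \frac{883240}{\left(-3394907\right) \frac{1}{104576}} = - \frac{944772}{\frac{93599}{37443}} - \frac{883240}{- \frac{3394907}{104576}} = \left(-944772\right) \frac{37443}{93599} - - \frac{92365706240}{3394907} = - \frac{35375097996}{93599} + \frac{92365706240}{3394907} = - \frac{111449830073948612}{317759900293}$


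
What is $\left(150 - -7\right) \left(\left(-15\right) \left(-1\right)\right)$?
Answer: $2355$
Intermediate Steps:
$\left(150 - -7\right) \left(\left(-15\right) \left(-1\right)\right) = \left(150 + \left(8 - 1\right)\right) 15 = \left(150 + 7\right) 15 = 157 \cdot 15 = 2355$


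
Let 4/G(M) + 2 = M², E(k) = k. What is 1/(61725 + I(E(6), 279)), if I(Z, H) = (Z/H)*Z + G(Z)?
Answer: 527/32529205 ≈ 1.6201e-5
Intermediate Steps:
G(M) = 4/(-2 + M²)
I(Z, H) = 4/(-2 + Z²) + Z²/H (I(Z, H) = (Z/H)*Z + 4/(-2 + Z²) = Z²/H + 4/(-2 + Z²) = 4/(-2 + Z²) + Z²/H)
1/(61725 + I(E(6), 279)) = 1/(61725 + (4*279 + 6²*(-2 + 6²))/(279*(-2 + 6²))) = 1/(61725 + (1116 + 36*(-2 + 36))/(279*(-2 + 36))) = 1/(61725 + (1/279)*(1116 + 36*34)/34) = 1/(61725 + (1/279)*(1/34)*(1116 + 1224)) = 1/(61725 + (1/279)*(1/34)*2340) = 1/(61725 + 130/527) = 1/(32529205/527) = 527/32529205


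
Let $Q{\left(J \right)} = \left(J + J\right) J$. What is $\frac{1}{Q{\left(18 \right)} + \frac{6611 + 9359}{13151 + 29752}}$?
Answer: $\frac{42903}{27817114} \approx 0.0015423$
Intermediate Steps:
$Q{\left(J \right)} = 2 J^{2}$ ($Q{\left(J \right)} = 2 J J = 2 J^{2}$)
$\frac{1}{Q{\left(18 \right)} + \frac{6611 + 9359}{13151 + 29752}} = \frac{1}{2 \cdot 18^{2} + \frac{6611 + 9359}{13151 + 29752}} = \frac{1}{2 \cdot 324 + \frac{15970}{42903}} = \frac{1}{648 + 15970 \cdot \frac{1}{42903}} = \frac{1}{648 + \frac{15970}{42903}} = \frac{1}{\frac{27817114}{42903}} = \frac{42903}{27817114}$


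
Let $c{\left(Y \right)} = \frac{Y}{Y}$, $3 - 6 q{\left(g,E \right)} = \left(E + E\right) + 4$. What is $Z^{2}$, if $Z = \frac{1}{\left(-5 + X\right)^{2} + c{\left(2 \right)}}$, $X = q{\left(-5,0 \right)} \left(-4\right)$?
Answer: $\frac{81}{31684} \approx 0.0025565$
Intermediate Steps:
$q{\left(g,E \right)} = - \frac{1}{6} - \frac{E}{3}$ ($q{\left(g,E \right)} = \frac{1}{2} - \frac{\left(E + E\right) + 4}{6} = \frac{1}{2} - \frac{2 E + 4}{6} = \frac{1}{2} - \frac{4 + 2 E}{6} = \frac{1}{2} - \left(\frac{2}{3} + \frac{E}{3}\right) = - \frac{1}{6} - \frac{E}{3}$)
$X = \frac{2}{3}$ ($X = \left(- \frac{1}{6} - 0\right) \left(-4\right) = \left(- \frac{1}{6} + 0\right) \left(-4\right) = \left(- \frac{1}{6}\right) \left(-4\right) = \frac{2}{3} \approx 0.66667$)
$c{\left(Y \right)} = 1$
$Z = \frac{9}{178}$ ($Z = \frac{1}{\left(-5 + \frac{2}{3}\right)^{2} + 1} = \frac{1}{\left(- \frac{13}{3}\right)^{2} + 1} = \frac{1}{\frac{169}{9} + 1} = \frac{1}{\frac{178}{9}} = \frac{9}{178} \approx 0.050562$)
$Z^{2} = \left(\frac{9}{178}\right)^{2} = \frac{81}{31684}$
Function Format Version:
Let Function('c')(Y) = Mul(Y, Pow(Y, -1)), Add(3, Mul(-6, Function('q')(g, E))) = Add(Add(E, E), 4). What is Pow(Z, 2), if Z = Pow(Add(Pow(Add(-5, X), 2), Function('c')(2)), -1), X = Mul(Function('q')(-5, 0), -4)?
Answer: Rational(81, 31684) ≈ 0.0025565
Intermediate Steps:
Function('q')(g, E) = Add(Rational(-1, 6), Mul(Rational(-1, 3), E)) (Function('q')(g, E) = Add(Rational(1, 2), Mul(Rational(-1, 6), Add(Add(E, E), 4))) = Add(Rational(1, 2), Mul(Rational(-1, 6), Add(Mul(2, E), 4))) = Add(Rational(1, 2), Mul(Rational(-1, 6), Add(4, Mul(2, E)))) = Add(Rational(1, 2), Add(Rational(-2, 3), Mul(Rational(-1, 3), E))) = Add(Rational(-1, 6), Mul(Rational(-1, 3), E)))
X = Rational(2, 3) (X = Mul(Add(Rational(-1, 6), Mul(Rational(-1, 3), 0)), -4) = Mul(Add(Rational(-1, 6), 0), -4) = Mul(Rational(-1, 6), -4) = Rational(2, 3) ≈ 0.66667)
Function('c')(Y) = 1
Z = Rational(9, 178) (Z = Pow(Add(Pow(Add(-5, Rational(2, 3)), 2), 1), -1) = Pow(Add(Pow(Rational(-13, 3), 2), 1), -1) = Pow(Add(Rational(169, 9), 1), -1) = Pow(Rational(178, 9), -1) = Rational(9, 178) ≈ 0.050562)
Pow(Z, 2) = Pow(Rational(9, 178), 2) = Rational(81, 31684)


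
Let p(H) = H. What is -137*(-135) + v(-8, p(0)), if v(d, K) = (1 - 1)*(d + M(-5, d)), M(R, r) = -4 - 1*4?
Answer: 18495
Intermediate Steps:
M(R, r) = -8 (M(R, r) = -4 - 4 = -8)
v(d, K) = 0 (v(d, K) = (1 - 1)*(d - 8) = 0*(-8 + d) = 0)
-137*(-135) + v(-8, p(0)) = -137*(-135) + 0 = 18495 + 0 = 18495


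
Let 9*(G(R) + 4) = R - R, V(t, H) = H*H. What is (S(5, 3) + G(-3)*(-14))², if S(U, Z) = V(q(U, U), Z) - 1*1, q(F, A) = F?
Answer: 4096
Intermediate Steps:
V(t, H) = H²
G(R) = -4 (G(R) = -4 + (R - R)/9 = -4 + (⅑)*0 = -4 + 0 = -4)
S(U, Z) = -1 + Z² (S(U, Z) = Z² - 1*1 = Z² - 1 = -1 + Z²)
(S(5, 3) + G(-3)*(-14))² = ((-1 + 3²) - 4*(-14))² = ((-1 + 9) + 56)² = (8 + 56)² = 64² = 4096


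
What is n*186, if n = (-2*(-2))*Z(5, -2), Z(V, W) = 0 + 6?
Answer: 4464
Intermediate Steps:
Z(V, W) = 6
n = 24 (n = -2*(-2)*6 = 4*6 = 24)
n*186 = 24*186 = 4464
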